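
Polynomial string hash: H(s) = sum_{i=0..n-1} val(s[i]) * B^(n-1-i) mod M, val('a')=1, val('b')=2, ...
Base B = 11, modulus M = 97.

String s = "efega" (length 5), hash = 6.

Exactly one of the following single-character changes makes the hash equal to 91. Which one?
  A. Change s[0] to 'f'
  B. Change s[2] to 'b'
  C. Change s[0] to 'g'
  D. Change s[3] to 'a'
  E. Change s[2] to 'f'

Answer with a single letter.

Answer: C

Derivation:
Option A: s[0]='e'->'f', delta=(6-5)*11^4 mod 97 = 91, hash=6+91 mod 97 = 0
Option B: s[2]='e'->'b', delta=(2-5)*11^2 mod 97 = 25, hash=6+25 mod 97 = 31
Option C: s[0]='e'->'g', delta=(7-5)*11^4 mod 97 = 85, hash=6+85 mod 97 = 91 <-- target
Option D: s[3]='g'->'a', delta=(1-7)*11^1 mod 97 = 31, hash=6+31 mod 97 = 37
Option E: s[2]='e'->'f', delta=(6-5)*11^2 mod 97 = 24, hash=6+24 mod 97 = 30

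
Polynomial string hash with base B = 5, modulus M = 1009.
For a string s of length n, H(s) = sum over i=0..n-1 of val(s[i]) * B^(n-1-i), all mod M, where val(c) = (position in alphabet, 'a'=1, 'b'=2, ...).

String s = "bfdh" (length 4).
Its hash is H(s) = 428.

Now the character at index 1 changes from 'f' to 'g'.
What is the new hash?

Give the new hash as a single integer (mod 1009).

Answer: 453

Derivation:
val('f') = 6, val('g') = 7
Position k = 1, exponent = n-1-k = 2
B^2 mod M = 5^2 mod 1009 = 25
Delta = (7 - 6) * 25 mod 1009 = 25
New hash = (428 + 25) mod 1009 = 453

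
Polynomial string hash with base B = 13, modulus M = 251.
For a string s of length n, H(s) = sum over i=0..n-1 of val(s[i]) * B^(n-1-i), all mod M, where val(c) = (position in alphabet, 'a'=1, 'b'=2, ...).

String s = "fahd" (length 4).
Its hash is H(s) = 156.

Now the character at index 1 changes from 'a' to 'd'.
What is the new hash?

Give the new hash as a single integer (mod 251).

Answer: 161

Derivation:
val('a') = 1, val('d') = 4
Position k = 1, exponent = n-1-k = 2
B^2 mod M = 13^2 mod 251 = 169
Delta = (4 - 1) * 169 mod 251 = 5
New hash = (156 + 5) mod 251 = 161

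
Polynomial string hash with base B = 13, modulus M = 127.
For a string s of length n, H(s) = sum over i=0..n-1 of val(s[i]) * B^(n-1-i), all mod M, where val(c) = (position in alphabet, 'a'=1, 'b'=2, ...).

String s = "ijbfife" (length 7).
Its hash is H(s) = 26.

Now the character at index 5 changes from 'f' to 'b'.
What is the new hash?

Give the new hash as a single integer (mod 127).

Answer: 101

Derivation:
val('f') = 6, val('b') = 2
Position k = 5, exponent = n-1-k = 1
B^1 mod M = 13^1 mod 127 = 13
Delta = (2 - 6) * 13 mod 127 = 75
New hash = (26 + 75) mod 127 = 101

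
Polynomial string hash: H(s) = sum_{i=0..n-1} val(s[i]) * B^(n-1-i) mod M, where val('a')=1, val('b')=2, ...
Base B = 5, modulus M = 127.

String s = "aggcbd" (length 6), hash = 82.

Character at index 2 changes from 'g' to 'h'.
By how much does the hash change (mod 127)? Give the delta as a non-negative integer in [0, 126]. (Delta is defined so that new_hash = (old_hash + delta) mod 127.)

Answer: 125

Derivation:
Delta formula: (val(new) - val(old)) * B^(n-1-k) mod M
  val('h') - val('g') = 8 - 7 = 1
  B^(n-1-k) = 5^3 mod 127 = 125
  Delta = 1 * 125 mod 127 = 125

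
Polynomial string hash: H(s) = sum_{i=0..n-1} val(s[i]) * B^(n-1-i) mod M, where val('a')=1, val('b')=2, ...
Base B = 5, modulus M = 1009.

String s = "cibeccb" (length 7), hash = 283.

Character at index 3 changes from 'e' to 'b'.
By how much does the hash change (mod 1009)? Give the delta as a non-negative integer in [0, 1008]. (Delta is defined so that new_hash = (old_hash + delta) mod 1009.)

Answer: 634

Derivation:
Delta formula: (val(new) - val(old)) * B^(n-1-k) mod M
  val('b') - val('e') = 2 - 5 = -3
  B^(n-1-k) = 5^3 mod 1009 = 125
  Delta = -3 * 125 mod 1009 = 634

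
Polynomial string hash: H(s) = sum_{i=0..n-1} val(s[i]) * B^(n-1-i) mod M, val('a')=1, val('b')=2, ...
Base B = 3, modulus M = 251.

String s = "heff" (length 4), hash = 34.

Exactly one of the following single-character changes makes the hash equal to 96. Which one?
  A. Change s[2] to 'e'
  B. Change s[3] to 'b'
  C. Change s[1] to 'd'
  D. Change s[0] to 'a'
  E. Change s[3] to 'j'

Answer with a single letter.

Option A: s[2]='f'->'e', delta=(5-6)*3^1 mod 251 = 248, hash=34+248 mod 251 = 31
Option B: s[3]='f'->'b', delta=(2-6)*3^0 mod 251 = 247, hash=34+247 mod 251 = 30
Option C: s[1]='e'->'d', delta=(4-5)*3^2 mod 251 = 242, hash=34+242 mod 251 = 25
Option D: s[0]='h'->'a', delta=(1-8)*3^3 mod 251 = 62, hash=34+62 mod 251 = 96 <-- target
Option E: s[3]='f'->'j', delta=(10-6)*3^0 mod 251 = 4, hash=34+4 mod 251 = 38

Answer: D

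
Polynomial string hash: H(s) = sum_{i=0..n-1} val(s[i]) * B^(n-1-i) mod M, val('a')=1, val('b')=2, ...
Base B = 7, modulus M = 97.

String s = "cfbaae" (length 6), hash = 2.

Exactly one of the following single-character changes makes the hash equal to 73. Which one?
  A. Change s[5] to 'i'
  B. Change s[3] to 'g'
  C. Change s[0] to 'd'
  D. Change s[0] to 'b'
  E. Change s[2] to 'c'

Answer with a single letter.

Option A: s[5]='e'->'i', delta=(9-5)*7^0 mod 97 = 4, hash=2+4 mod 97 = 6
Option B: s[3]='a'->'g', delta=(7-1)*7^2 mod 97 = 3, hash=2+3 mod 97 = 5
Option C: s[0]='c'->'d', delta=(4-3)*7^5 mod 97 = 26, hash=2+26 mod 97 = 28
Option D: s[0]='c'->'b', delta=(2-3)*7^5 mod 97 = 71, hash=2+71 mod 97 = 73 <-- target
Option E: s[2]='b'->'c', delta=(3-2)*7^3 mod 97 = 52, hash=2+52 mod 97 = 54

Answer: D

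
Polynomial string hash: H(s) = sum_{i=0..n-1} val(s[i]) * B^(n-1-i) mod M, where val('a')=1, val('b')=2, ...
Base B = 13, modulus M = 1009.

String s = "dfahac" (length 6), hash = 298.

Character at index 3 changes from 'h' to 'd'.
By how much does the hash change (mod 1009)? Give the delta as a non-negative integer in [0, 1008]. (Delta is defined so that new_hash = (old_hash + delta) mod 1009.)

Answer: 333

Derivation:
Delta formula: (val(new) - val(old)) * B^(n-1-k) mod M
  val('d') - val('h') = 4 - 8 = -4
  B^(n-1-k) = 13^2 mod 1009 = 169
  Delta = -4 * 169 mod 1009 = 333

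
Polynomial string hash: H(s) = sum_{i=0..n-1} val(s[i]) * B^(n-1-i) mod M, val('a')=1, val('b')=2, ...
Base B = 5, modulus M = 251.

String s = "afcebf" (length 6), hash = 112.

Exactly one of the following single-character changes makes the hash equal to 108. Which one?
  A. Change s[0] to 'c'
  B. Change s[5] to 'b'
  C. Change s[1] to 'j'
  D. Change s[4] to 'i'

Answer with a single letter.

Option A: s[0]='a'->'c', delta=(3-1)*5^5 mod 251 = 226, hash=112+226 mod 251 = 87
Option B: s[5]='f'->'b', delta=(2-6)*5^0 mod 251 = 247, hash=112+247 mod 251 = 108 <-- target
Option C: s[1]='f'->'j', delta=(10-6)*5^4 mod 251 = 241, hash=112+241 mod 251 = 102
Option D: s[4]='b'->'i', delta=(9-2)*5^1 mod 251 = 35, hash=112+35 mod 251 = 147

Answer: B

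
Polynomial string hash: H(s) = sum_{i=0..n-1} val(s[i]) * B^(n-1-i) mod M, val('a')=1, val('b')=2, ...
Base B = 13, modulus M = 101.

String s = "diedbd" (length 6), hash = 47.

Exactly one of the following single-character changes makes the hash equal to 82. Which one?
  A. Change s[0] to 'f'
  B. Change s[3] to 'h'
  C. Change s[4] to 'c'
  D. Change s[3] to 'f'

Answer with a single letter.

Option A: s[0]='d'->'f', delta=(6-4)*13^5 mod 101 = 34, hash=47+34 mod 101 = 81
Option B: s[3]='d'->'h', delta=(8-4)*13^2 mod 101 = 70, hash=47+70 mod 101 = 16
Option C: s[4]='b'->'c', delta=(3-2)*13^1 mod 101 = 13, hash=47+13 mod 101 = 60
Option D: s[3]='d'->'f', delta=(6-4)*13^2 mod 101 = 35, hash=47+35 mod 101 = 82 <-- target

Answer: D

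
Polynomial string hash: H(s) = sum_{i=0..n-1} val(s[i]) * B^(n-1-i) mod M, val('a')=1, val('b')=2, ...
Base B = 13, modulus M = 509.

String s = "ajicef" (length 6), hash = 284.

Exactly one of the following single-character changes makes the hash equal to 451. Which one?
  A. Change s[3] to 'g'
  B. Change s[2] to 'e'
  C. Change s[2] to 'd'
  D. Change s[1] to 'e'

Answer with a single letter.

Option A: s[3]='c'->'g', delta=(7-3)*13^2 mod 509 = 167, hash=284+167 mod 509 = 451 <-- target
Option B: s[2]='i'->'e', delta=(5-9)*13^3 mod 509 = 374, hash=284+374 mod 509 = 149
Option C: s[2]='i'->'d', delta=(4-9)*13^3 mod 509 = 213, hash=284+213 mod 509 = 497
Option D: s[1]='j'->'e', delta=(5-10)*13^4 mod 509 = 224, hash=284+224 mod 509 = 508

Answer: A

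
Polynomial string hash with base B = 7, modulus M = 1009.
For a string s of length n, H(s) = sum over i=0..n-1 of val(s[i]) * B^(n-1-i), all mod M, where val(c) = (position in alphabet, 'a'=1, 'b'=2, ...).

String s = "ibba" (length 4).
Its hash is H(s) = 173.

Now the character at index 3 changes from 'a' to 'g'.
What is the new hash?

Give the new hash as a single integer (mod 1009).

Answer: 179

Derivation:
val('a') = 1, val('g') = 7
Position k = 3, exponent = n-1-k = 0
B^0 mod M = 7^0 mod 1009 = 1
Delta = (7 - 1) * 1 mod 1009 = 6
New hash = (173 + 6) mod 1009 = 179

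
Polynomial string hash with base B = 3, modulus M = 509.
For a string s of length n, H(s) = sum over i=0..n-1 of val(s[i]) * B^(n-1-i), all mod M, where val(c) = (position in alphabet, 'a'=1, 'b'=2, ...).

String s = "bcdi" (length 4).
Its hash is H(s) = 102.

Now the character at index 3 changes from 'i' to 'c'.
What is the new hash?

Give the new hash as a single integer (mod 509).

Answer: 96

Derivation:
val('i') = 9, val('c') = 3
Position k = 3, exponent = n-1-k = 0
B^0 mod M = 3^0 mod 509 = 1
Delta = (3 - 9) * 1 mod 509 = 503
New hash = (102 + 503) mod 509 = 96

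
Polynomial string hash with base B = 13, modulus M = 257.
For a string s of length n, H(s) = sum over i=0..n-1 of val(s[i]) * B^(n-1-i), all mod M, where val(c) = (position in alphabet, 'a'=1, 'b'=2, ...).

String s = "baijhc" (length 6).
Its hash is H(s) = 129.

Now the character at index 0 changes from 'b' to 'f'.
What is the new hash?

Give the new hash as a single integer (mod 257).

Answer: 98

Derivation:
val('b') = 2, val('f') = 6
Position k = 0, exponent = n-1-k = 5
B^5 mod M = 13^5 mod 257 = 185
Delta = (6 - 2) * 185 mod 257 = 226
New hash = (129 + 226) mod 257 = 98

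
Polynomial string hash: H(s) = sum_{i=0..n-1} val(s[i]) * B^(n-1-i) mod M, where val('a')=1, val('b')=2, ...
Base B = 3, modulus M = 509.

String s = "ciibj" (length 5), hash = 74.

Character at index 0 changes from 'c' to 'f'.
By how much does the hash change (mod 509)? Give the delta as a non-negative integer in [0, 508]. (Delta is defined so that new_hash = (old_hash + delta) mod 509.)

Answer: 243

Derivation:
Delta formula: (val(new) - val(old)) * B^(n-1-k) mod M
  val('f') - val('c') = 6 - 3 = 3
  B^(n-1-k) = 3^4 mod 509 = 81
  Delta = 3 * 81 mod 509 = 243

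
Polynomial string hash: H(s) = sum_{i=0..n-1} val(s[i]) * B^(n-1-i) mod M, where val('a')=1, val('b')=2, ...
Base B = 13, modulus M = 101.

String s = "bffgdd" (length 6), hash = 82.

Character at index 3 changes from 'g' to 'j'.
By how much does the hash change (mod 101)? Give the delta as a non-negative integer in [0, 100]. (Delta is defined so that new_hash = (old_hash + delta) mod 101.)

Delta formula: (val(new) - val(old)) * B^(n-1-k) mod M
  val('j') - val('g') = 10 - 7 = 3
  B^(n-1-k) = 13^2 mod 101 = 68
  Delta = 3 * 68 mod 101 = 2

Answer: 2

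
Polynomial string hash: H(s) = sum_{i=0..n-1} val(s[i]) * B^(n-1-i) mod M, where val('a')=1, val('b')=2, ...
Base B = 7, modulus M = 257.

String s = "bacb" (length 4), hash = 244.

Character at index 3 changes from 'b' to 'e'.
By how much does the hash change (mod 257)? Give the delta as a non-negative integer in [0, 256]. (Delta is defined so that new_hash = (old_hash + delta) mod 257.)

Answer: 3

Derivation:
Delta formula: (val(new) - val(old)) * B^(n-1-k) mod M
  val('e') - val('b') = 5 - 2 = 3
  B^(n-1-k) = 7^0 mod 257 = 1
  Delta = 3 * 1 mod 257 = 3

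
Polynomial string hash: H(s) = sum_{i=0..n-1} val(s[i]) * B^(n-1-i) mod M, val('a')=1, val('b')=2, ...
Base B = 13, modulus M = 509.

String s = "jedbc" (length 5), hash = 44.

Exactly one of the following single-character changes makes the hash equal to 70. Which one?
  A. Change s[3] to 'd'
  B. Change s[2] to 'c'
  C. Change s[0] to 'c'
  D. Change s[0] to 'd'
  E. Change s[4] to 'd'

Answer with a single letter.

Option A: s[3]='b'->'d', delta=(4-2)*13^1 mod 509 = 26, hash=44+26 mod 509 = 70 <-- target
Option B: s[2]='d'->'c', delta=(3-4)*13^2 mod 509 = 340, hash=44+340 mod 509 = 384
Option C: s[0]='j'->'c', delta=(3-10)*13^4 mod 509 = 110, hash=44+110 mod 509 = 154
Option D: s[0]='j'->'d', delta=(4-10)*13^4 mod 509 = 167, hash=44+167 mod 509 = 211
Option E: s[4]='c'->'d', delta=(4-3)*13^0 mod 509 = 1, hash=44+1 mod 509 = 45

Answer: A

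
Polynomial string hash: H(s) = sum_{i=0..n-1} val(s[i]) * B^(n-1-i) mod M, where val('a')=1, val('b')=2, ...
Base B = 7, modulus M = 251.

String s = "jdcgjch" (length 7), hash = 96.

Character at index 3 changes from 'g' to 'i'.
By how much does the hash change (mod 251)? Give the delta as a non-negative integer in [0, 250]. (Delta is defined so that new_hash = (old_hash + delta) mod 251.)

Delta formula: (val(new) - val(old)) * B^(n-1-k) mod M
  val('i') - val('g') = 9 - 7 = 2
  B^(n-1-k) = 7^3 mod 251 = 92
  Delta = 2 * 92 mod 251 = 184

Answer: 184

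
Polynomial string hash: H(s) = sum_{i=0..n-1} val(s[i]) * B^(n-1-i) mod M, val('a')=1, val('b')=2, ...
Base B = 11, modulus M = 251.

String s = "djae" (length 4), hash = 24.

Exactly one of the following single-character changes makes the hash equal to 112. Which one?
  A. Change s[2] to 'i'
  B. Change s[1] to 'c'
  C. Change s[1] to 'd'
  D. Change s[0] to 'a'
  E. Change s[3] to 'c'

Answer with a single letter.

Option A: s[2]='a'->'i', delta=(9-1)*11^1 mod 251 = 88, hash=24+88 mod 251 = 112 <-- target
Option B: s[1]='j'->'c', delta=(3-10)*11^2 mod 251 = 157, hash=24+157 mod 251 = 181
Option C: s[1]='j'->'d', delta=(4-10)*11^2 mod 251 = 27, hash=24+27 mod 251 = 51
Option D: s[0]='d'->'a', delta=(1-4)*11^3 mod 251 = 23, hash=24+23 mod 251 = 47
Option E: s[3]='e'->'c', delta=(3-5)*11^0 mod 251 = 249, hash=24+249 mod 251 = 22

Answer: A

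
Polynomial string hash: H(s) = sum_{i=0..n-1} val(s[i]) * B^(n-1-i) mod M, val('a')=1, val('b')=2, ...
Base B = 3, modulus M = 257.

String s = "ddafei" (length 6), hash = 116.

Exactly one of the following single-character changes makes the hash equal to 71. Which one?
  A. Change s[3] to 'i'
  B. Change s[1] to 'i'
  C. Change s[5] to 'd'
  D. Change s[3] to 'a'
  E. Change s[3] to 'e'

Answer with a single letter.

Answer: D

Derivation:
Option A: s[3]='f'->'i', delta=(9-6)*3^2 mod 257 = 27, hash=116+27 mod 257 = 143
Option B: s[1]='d'->'i', delta=(9-4)*3^4 mod 257 = 148, hash=116+148 mod 257 = 7
Option C: s[5]='i'->'d', delta=(4-9)*3^0 mod 257 = 252, hash=116+252 mod 257 = 111
Option D: s[3]='f'->'a', delta=(1-6)*3^2 mod 257 = 212, hash=116+212 mod 257 = 71 <-- target
Option E: s[3]='f'->'e', delta=(5-6)*3^2 mod 257 = 248, hash=116+248 mod 257 = 107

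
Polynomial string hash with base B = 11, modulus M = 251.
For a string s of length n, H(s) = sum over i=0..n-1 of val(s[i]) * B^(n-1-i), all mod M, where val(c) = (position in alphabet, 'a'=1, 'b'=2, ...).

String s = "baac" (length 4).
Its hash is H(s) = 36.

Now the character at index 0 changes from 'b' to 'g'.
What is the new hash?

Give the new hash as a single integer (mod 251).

Answer: 165

Derivation:
val('b') = 2, val('g') = 7
Position k = 0, exponent = n-1-k = 3
B^3 mod M = 11^3 mod 251 = 76
Delta = (7 - 2) * 76 mod 251 = 129
New hash = (36 + 129) mod 251 = 165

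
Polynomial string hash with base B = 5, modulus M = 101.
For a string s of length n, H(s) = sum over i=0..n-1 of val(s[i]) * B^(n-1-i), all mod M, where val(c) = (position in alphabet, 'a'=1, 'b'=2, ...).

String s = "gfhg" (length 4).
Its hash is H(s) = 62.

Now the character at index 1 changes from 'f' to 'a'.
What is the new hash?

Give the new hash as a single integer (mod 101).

Answer: 38

Derivation:
val('f') = 6, val('a') = 1
Position k = 1, exponent = n-1-k = 2
B^2 mod M = 5^2 mod 101 = 25
Delta = (1 - 6) * 25 mod 101 = 77
New hash = (62 + 77) mod 101 = 38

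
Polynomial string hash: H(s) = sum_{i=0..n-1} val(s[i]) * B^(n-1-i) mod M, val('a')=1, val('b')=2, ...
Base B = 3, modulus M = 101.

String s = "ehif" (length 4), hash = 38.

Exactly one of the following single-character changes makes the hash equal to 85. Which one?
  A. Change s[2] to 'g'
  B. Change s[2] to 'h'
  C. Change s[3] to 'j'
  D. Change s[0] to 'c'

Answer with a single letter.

Option A: s[2]='i'->'g', delta=(7-9)*3^1 mod 101 = 95, hash=38+95 mod 101 = 32
Option B: s[2]='i'->'h', delta=(8-9)*3^1 mod 101 = 98, hash=38+98 mod 101 = 35
Option C: s[3]='f'->'j', delta=(10-6)*3^0 mod 101 = 4, hash=38+4 mod 101 = 42
Option D: s[0]='e'->'c', delta=(3-5)*3^3 mod 101 = 47, hash=38+47 mod 101 = 85 <-- target

Answer: D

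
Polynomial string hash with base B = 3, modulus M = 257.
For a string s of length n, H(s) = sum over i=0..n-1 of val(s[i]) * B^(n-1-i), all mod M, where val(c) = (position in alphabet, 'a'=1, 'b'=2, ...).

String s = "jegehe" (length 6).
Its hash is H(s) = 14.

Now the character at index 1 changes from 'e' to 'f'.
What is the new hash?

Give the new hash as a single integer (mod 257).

val('e') = 5, val('f') = 6
Position k = 1, exponent = n-1-k = 4
B^4 mod M = 3^4 mod 257 = 81
Delta = (6 - 5) * 81 mod 257 = 81
New hash = (14 + 81) mod 257 = 95

Answer: 95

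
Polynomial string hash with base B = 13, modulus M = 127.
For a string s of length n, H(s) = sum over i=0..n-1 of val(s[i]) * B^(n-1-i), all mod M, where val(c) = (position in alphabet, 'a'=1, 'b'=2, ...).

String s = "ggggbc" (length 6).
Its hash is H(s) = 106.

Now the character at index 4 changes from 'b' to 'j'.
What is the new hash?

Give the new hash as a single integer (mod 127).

val('b') = 2, val('j') = 10
Position k = 4, exponent = n-1-k = 1
B^1 mod M = 13^1 mod 127 = 13
Delta = (10 - 2) * 13 mod 127 = 104
New hash = (106 + 104) mod 127 = 83

Answer: 83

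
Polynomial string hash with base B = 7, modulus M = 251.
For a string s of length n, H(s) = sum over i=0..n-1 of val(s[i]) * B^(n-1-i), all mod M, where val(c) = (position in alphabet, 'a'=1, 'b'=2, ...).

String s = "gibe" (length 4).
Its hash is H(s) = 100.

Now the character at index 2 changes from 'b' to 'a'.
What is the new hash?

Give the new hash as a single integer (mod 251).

val('b') = 2, val('a') = 1
Position k = 2, exponent = n-1-k = 1
B^1 mod M = 7^1 mod 251 = 7
Delta = (1 - 2) * 7 mod 251 = 244
New hash = (100 + 244) mod 251 = 93

Answer: 93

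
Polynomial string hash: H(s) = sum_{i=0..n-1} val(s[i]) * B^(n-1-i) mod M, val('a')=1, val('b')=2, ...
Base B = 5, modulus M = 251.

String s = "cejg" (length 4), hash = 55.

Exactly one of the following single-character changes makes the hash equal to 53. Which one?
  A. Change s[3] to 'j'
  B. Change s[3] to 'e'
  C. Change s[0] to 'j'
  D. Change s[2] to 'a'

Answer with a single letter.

Option A: s[3]='g'->'j', delta=(10-7)*5^0 mod 251 = 3, hash=55+3 mod 251 = 58
Option B: s[3]='g'->'e', delta=(5-7)*5^0 mod 251 = 249, hash=55+249 mod 251 = 53 <-- target
Option C: s[0]='c'->'j', delta=(10-3)*5^3 mod 251 = 122, hash=55+122 mod 251 = 177
Option D: s[2]='j'->'a', delta=(1-10)*5^1 mod 251 = 206, hash=55+206 mod 251 = 10

Answer: B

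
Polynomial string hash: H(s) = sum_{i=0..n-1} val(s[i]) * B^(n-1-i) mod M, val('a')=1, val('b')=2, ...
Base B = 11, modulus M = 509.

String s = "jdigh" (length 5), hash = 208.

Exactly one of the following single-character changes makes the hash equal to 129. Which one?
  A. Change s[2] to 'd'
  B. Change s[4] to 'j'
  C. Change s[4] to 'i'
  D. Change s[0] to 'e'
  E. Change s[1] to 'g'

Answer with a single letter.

Answer: E

Derivation:
Option A: s[2]='i'->'d', delta=(4-9)*11^2 mod 509 = 413, hash=208+413 mod 509 = 112
Option B: s[4]='h'->'j', delta=(10-8)*11^0 mod 509 = 2, hash=208+2 mod 509 = 210
Option C: s[4]='h'->'i', delta=(9-8)*11^0 mod 509 = 1, hash=208+1 mod 509 = 209
Option D: s[0]='j'->'e', delta=(5-10)*11^4 mod 509 = 91, hash=208+91 mod 509 = 299
Option E: s[1]='d'->'g', delta=(7-4)*11^3 mod 509 = 430, hash=208+430 mod 509 = 129 <-- target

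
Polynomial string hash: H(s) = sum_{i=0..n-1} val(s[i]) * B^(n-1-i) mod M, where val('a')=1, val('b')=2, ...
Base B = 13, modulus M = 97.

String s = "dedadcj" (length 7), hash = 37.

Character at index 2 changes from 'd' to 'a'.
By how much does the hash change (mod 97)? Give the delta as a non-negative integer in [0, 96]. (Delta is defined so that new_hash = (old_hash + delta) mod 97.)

Delta formula: (val(new) - val(old)) * B^(n-1-k) mod M
  val('a') - val('d') = 1 - 4 = -3
  B^(n-1-k) = 13^4 mod 97 = 43
  Delta = -3 * 43 mod 97 = 65

Answer: 65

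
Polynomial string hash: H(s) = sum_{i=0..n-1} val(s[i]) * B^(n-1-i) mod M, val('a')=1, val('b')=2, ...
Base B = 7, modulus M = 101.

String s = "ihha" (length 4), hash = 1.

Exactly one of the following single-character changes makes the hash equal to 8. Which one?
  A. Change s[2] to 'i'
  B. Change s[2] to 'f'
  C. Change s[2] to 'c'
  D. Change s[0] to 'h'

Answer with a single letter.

Answer: A

Derivation:
Option A: s[2]='h'->'i', delta=(9-8)*7^1 mod 101 = 7, hash=1+7 mod 101 = 8 <-- target
Option B: s[2]='h'->'f', delta=(6-8)*7^1 mod 101 = 87, hash=1+87 mod 101 = 88
Option C: s[2]='h'->'c', delta=(3-8)*7^1 mod 101 = 66, hash=1+66 mod 101 = 67
Option D: s[0]='i'->'h', delta=(8-9)*7^3 mod 101 = 61, hash=1+61 mod 101 = 62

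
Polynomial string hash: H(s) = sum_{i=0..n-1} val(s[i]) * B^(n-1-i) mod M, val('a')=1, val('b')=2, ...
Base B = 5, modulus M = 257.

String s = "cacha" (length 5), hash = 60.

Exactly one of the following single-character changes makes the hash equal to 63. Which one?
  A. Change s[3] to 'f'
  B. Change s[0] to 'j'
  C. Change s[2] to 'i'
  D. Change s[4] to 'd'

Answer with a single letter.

Answer: D

Derivation:
Option A: s[3]='h'->'f', delta=(6-8)*5^1 mod 257 = 247, hash=60+247 mod 257 = 50
Option B: s[0]='c'->'j', delta=(10-3)*5^4 mod 257 = 6, hash=60+6 mod 257 = 66
Option C: s[2]='c'->'i', delta=(9-3)*5^2 mod 257 = 150, hash=60+150 mod 257 = 210
Option D: s[4]='a'->'d', delta=(4-1)*5^0 mod 257 = 3, hash=60+3 mod 257 = 63 <-- target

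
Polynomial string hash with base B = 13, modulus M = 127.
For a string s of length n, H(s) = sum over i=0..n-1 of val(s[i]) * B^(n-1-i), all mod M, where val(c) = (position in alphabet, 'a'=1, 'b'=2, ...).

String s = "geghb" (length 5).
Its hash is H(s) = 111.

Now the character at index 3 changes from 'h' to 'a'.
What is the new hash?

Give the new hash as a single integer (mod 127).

val('h') = 8, val('a') = 1
Position k = 3, exponent = n-1-k = 1
B^1 mod M = 13^1 mod 127 = 13
Delta = (1 - 8) * 13 mod 127 = 36
New hash = (111 + 36) mod 127 = 20

Answer: 20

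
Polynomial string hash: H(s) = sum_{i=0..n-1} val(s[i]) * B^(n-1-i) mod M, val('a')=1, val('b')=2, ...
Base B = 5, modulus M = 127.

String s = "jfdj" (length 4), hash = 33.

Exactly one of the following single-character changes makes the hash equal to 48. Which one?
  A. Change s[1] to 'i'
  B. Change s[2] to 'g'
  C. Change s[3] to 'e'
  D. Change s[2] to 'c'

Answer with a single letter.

Option A: s[1]='f'->'i', delta=(9-6)*5^2 mod 127 = 75, hash=33+75 mod 127 = 108
Option B: s[2]='d'->'g', delta=(7-4)*5^1 mod 127 = 15, hash=33+15 mod 127 = 48 <-- target
Option C: s[3]='j'->'e', delta=(5-10)*5^0 mod 127 = 122, hash=33+122 mod 127 = 28
Option D: s[2]='d'->'c', delta=(3-4)*5^1 mod 127 = 122, hash=33+122 mod 127 = 28

Answer: B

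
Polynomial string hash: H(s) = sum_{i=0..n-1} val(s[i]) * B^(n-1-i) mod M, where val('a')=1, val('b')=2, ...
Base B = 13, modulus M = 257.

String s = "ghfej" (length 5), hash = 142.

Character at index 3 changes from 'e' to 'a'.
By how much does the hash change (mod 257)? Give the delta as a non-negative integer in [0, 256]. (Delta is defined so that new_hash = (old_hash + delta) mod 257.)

Delta formula: (val(new) - val(old)) * B^(n-1-k) mod M
  val('a') - val('e') = 1 - 5 = -4
  B^(n-1-k) = 13^1 mod 257 = 13
  Delta = -4 * 13 mod 257 = 205

Answer: 205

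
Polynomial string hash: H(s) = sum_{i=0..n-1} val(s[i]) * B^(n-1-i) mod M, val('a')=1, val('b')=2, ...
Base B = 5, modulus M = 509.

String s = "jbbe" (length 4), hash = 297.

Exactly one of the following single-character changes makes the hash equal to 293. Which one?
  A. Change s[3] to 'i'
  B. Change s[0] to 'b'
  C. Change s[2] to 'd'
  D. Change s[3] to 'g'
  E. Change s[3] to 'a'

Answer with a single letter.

Option A: s[3]='e'->'i', delta=(9-5)*5^0 mod 509 = 4, hash=297+4 mod 509 = 301
Option B: s[0]='j'->'b', delta=(2-10)*5^3 mod 509 = 18, hash=297+18 mod 509 = 315
Option C: s[2]='b'->'d', delta=(4-2)*5^1 mod 509 = 10, hash=297+10 mod 509 = 307
Option D: s[3]='e'->'g', delta=(7-5)*5^0 mod 509 = 2, hash=297+2 mod 509 = 299
Option E: s[3]='e'->'a', delta=(1-5)*5^0 mod 509 = 505, hash=297+505 mod 509 = 293 <-- target

Answer: E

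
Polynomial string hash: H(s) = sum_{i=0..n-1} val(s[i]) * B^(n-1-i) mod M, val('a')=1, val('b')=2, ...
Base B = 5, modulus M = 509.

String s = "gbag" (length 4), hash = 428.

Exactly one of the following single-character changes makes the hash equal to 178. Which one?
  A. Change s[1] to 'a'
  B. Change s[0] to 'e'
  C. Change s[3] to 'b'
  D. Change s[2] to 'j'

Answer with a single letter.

Option A: s[1]='b'->'a', delta=(1-2)*5^2 mod 509 = 484, hash=428+484 mod 509 = 403
Option B: s[0]='g'->'e', delta=(5-7)*5^3 mod 509 = 259, hash=428+259 mod 509 = 178 <-- target
Option C: s[3]='g'->'b', delta=(2-7)*5^0 mod 509 = 504, hash=428+504 mod 509 = 423
Option D: s[2]='a'->'j', delta=(10-1)*5^1 mod 509 = 45, hash=428+45 mod 509 = 473

Answer: B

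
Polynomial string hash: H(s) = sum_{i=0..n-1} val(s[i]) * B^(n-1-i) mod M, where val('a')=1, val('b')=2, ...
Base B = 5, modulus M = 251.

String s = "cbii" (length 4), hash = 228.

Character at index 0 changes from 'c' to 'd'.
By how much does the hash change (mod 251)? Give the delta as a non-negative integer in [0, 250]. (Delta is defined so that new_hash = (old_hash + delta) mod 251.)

Delta formula: (val(new) - val(old)) * B^(n-1-k) mod M
  val('d') - val('c') = 4 - 3 = 1
  B^(n-1-k) = 5^3 mod 251 = 125
  Delta = 1 * 125 mod 251 = 125

Answer: 125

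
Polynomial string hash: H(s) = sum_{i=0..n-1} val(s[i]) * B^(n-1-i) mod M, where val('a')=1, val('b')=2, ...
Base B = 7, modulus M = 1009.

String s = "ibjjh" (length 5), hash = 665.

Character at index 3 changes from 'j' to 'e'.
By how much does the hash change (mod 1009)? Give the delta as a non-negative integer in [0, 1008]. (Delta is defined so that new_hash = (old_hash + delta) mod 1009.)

Answer: 974

Derivation:
Delta formula: (val(new) - val(old)) * B^(n-1-k) mod M
  val('e') - val('j') = 5 - 10 = -5
  B^(n-1-k) = 7^1 mod 1009 = 7
  Delta = -5 * 7 mod 1009 = 974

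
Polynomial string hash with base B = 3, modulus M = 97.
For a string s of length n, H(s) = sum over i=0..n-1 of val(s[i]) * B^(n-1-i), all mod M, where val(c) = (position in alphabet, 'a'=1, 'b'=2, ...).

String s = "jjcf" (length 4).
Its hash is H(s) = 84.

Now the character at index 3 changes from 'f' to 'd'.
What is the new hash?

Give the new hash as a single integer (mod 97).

Answer: 82

Derivation:
val('f') = 6, val('d') = 4
Position k = 3, exponent = n-1-k = 0
B^0 mod M = 3^0 mod 97 = 1
Delta = (4 - 6) * 1 mod 97 = 95
New hash = (84 + 95) mod 97 = 82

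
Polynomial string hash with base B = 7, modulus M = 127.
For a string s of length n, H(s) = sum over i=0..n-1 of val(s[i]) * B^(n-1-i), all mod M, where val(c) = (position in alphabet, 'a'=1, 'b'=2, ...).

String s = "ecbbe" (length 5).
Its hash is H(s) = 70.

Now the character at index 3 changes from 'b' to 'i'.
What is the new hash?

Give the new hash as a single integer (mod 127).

val('b') = 2, val('i') = 9
Position k = 3, exponent = n-1-k = 1
B^1 mod M = 7^1 mod 127 = 7
Delta = (9 - 2) * 7 mod 127 = 49
New hash = (70 + 49) mod 127 = 119

Answer: 119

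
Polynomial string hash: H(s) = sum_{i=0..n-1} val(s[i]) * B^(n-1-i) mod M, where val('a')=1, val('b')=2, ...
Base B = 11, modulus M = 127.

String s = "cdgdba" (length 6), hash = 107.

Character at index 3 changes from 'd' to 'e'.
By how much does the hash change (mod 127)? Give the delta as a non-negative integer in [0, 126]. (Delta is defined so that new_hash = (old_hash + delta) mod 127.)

Answer: 121

Derivation:
Delta formula: (val(new) - val(old)) * B^(n-1-k) mod M
  val('e') - val('d') = 5 - 4 = 1
  B^(n-1-k) = 11^2 mod 127 = 121
  Delta = 1 * 121 mod 127 = 121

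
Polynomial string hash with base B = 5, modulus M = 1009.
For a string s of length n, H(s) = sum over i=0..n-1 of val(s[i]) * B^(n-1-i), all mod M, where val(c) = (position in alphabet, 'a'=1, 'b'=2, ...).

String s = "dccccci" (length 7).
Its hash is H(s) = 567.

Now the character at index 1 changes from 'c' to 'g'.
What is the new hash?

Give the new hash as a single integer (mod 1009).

Answer: 959

Derivation:
val('c') = 3, val('g') = 7
Position k = 1, exponent = n-1-k = 5
B^5 mod M = 5^5 mod 1009 = 98
Delta = (7 - 3) * 98 mod 1009 = 392
New hash = (567 + 392) mod 1009 = 959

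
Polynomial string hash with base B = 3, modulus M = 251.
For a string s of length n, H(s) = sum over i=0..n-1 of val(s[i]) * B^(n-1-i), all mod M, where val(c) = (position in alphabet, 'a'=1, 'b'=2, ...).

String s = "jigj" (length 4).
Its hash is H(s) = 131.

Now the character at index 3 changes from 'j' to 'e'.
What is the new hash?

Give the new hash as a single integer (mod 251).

Answer: 126

Derivation:
val('j') = 10, val('e') = 5
Position k = 3, exponent = n-1-k = 0
B^0 mod M = 3^0 mod 251 = 1
Delta = (5 - 10) * 1 mod 251 = 246
New hash = (131 + 246) mod 251 = 126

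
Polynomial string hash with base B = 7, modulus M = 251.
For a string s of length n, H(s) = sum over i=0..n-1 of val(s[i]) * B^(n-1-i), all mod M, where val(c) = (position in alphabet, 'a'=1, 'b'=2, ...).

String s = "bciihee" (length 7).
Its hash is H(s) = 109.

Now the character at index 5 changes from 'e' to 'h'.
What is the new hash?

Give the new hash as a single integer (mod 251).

Answer: 130

Derivation:
val('e') = 5, val('h') = 8
Position k = 5, exponent = n-1-k = 1
B^1 mod M = 7^1 mod 251 = 7
Delta = (8 - 5) * 7 mod 251 = 21
New hash = (109 + 21) mod 251 = 130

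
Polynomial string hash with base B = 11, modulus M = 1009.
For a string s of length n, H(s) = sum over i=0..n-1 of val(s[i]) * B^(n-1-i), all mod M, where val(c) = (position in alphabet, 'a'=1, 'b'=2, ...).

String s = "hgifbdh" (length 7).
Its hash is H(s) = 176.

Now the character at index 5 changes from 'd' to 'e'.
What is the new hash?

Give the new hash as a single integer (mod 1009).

val('d') = 4, val('e') = 5
Position k = 5, exponent = n-1-k = 1
B^1 mod M = 11^1 mod 1009 = 11
Delta = (5 - 4) * 11 mod 1009 = 11
New hash = (176 + 11) mod 1009 = 187

Answer: 187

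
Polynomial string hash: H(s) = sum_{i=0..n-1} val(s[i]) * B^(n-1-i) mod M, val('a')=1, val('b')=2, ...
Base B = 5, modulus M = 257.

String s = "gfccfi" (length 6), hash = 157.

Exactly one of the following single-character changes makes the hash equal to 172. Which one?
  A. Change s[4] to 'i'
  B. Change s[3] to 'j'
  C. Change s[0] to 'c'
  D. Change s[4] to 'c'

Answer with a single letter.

Option A: s[4]='f'->'i', delta=(9-6)*5^1 mod 257 = 15, hash=157+15 mod 257 = 172 <-- target
Option B: s[3]='c'->'j', delta=(10-3)*5^2 mod 257 = 175, hash=157+175 mod 257 = 75
Option C: s[0]='g'->'c', delta=(3-7)*5^5 mod 257 = 93, hash=157+93 mod 257 = 250
Option D: s[4]='f'->'c', delta=(3-6)*5^1 mod 257 = 242, hash=157+242 mod 257 = 142

Answer: A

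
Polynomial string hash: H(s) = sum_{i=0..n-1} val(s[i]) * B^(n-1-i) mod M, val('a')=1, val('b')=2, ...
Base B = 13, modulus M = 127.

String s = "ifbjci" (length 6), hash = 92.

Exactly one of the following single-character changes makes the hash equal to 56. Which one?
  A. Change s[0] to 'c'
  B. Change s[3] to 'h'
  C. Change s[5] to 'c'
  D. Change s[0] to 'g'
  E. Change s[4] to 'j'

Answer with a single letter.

Option A: s[0]='i'->'c', delta=(3-9)*13^5 mod 127 = 76, hash=92+76 mod 127 = 41
Option B: s[3]='j'->'h', delta=(8-10)*13^2 mod 127 = 43, hash=92+43 mod 127 = 8
Option C: s[5]='i'->'c', delta=(3-9)*13^0 mod 127 = 121, hash=92+121 mod 127 = 86
Option D: s[0]='i'->'g', delta=(7-9)*13^5 mod 127 = 110, hash=92+110 mod 127 = 75
Option E: s[4]='c'->'j', delta=(10-3)*13^1 mod 127 = 91, hash=92+91 mod 127 = 56 <-- target

Answer: E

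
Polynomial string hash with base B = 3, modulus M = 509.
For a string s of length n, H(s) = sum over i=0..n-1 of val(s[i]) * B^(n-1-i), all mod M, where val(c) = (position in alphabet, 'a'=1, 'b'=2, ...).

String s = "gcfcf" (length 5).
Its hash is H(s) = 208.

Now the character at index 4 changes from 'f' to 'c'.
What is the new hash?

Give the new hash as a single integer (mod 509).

val('f') = 6, val('c') = 3
Position k = 4, exponent = n-1-k = 0
B^0 mod M = 3^0 mod 509 = 1
Delta = (3 - 6) * 1 mod 509 = 506
New hash = (208 + 506) mod 509 = 205

Answer: 205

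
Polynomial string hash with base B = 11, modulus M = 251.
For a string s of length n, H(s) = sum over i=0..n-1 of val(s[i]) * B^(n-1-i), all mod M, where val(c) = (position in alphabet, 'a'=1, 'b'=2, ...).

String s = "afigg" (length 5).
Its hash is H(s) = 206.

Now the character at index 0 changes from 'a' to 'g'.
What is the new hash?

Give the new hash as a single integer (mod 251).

Answer: 202

Derivation:
val('a') = 1, val('g') = 7
Position k = 0, exponent = n-1-k = 4
B^4 mod M = 11^4 mod 251 = 83
Delta = (7 - 1) * 83 mod 251 = 247
New hash = (206 + 247) mod 251 = 202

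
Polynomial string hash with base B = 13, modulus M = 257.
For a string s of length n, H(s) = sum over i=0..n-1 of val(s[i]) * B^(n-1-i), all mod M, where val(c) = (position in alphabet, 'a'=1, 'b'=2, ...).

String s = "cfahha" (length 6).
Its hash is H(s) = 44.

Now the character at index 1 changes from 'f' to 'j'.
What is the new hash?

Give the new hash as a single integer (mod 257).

Answer: 180

Derivation:
val('f') = 6, val('j') = 10
Position k = 1, exponent = n-1-k = 4
B^4 mod M = 13^4 mod 257 = 34
Delta = (10 - 6) * 34 mod 257 = 136
New hash = (44 + 136) mod 257 = 180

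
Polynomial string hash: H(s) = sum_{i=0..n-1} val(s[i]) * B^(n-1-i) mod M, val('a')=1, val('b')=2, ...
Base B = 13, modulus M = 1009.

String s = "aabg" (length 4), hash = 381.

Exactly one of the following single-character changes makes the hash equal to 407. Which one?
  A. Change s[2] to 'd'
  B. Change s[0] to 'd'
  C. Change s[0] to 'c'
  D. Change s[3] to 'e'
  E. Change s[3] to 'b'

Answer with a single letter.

Option A: s[2]='b'->'d', delta=(4-2)*13^1 mod 1009 = 26, hash=381+26 mod 1009 = 407 <-- target
Option B: s[0]='a'->'d', delta=(4-1)*13^3 mod 1009 = 537, hash=381+537 mod 1009 = 918
Option C: s[0]='a'->'c', delta=(3-1)*13^3 mod 1009 = 358, hash=381+358 mod 1009 = 739
Option D: s[3]='g'->'e', delta=(5-7)*13^0 mod 1009 = 1007, hash=381+1007 mod 1009 = 379
Option E: s[3]='g'->'b', delta=(2-7)*13^0 mod 1009 = 1004, hash=381+1004 mod 1009 = 376

Answer: A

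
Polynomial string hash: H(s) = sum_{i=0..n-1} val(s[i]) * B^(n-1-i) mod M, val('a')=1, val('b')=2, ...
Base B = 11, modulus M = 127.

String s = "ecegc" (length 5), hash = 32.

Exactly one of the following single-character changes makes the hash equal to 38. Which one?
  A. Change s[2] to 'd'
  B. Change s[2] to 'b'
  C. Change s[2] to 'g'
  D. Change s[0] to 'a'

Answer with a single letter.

Answer: A

Derivation:
Option A: s[2]='e'->'d', delta=(4-5)*11^2 mod 127 = 6, hash=32+6 mod 127 = 38 <-- target
Option B: s[2]='e'->'b', delta=(2-5)*11^2 mod 127 = 18, hash=32+18 mod 127 = 50
Option C: s[2]='e'->'g', delta=(7-5)*11^2 mod 127 = 115, hash=32+115 mod 127 = 20
Option D: s[0]='e'->'a', delta=(1-5)*11^4 mod 127 = 110, hash=32+110 mod 127 = 15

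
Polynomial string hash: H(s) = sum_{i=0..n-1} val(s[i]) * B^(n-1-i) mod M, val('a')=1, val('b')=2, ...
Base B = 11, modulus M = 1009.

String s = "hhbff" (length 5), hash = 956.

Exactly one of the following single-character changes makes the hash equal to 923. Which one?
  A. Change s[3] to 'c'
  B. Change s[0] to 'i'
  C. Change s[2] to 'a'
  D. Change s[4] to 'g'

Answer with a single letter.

Option A: s[3]='f'->'c', delta=(3-6)*11^1 mod 1009 = 976, hash=956+976 mod 1009 = 923 <-- target
Option B: s[0]='h'->'i', delta=(9-8)*11^4 mod 1009 = 515, hash=956+515 mod 1009 = 462
Option C: s[2]='b'->'a', delta=(1-2)*11^2 mod 1009 = 888, hash=956+888 mod 1009 = 835
Option D: s[4]='f'->'g', delta=(7-6)*11^0 mod 1009 = 1, hash=956+1 mod 1009 = 957

Answer: A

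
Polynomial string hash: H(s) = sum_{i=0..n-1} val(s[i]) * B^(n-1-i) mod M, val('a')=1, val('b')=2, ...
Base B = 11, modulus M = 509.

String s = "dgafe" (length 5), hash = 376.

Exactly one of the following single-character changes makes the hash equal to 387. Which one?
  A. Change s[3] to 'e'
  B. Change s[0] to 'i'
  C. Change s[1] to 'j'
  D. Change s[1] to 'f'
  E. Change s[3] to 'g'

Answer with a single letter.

Answer: E

Derivation:
Option A: s[3]='f'->'e', delta=(5-6)*11^1 mod 509 = 498, hash=376+498 mod 509 = 365
Option B: s[0]='d'->'i', delta=(9-4)*11^4 mod 509 = 418, hash=376+418 mod 509 = 285
Option C: s[1]='g'->'j', delta=(10-7)*11^3 mod 509 = 430, hash=376+430 mod 509 = 297
Option D: s[1]='g'->'f', delta=(6-7)*11^3 mod 509 = 196, hash=376+196 mod 509 = 63
Option E: s[3]='f'->'g', delta=(7-6)*11^1 mod 509 = 11, hash=376+11 mod 509 = 387 <-- target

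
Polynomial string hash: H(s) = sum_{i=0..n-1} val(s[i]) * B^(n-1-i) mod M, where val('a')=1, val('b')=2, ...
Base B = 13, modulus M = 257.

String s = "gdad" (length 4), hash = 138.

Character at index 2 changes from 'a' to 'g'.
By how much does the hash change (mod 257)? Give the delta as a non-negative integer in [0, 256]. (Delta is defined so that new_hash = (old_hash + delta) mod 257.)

Delta formula: (val(new) - val(old)) * B^(n-1-k) mod M
  val('g') - val('a') = 7 - 1 = 6
  B^(n-1-k) = 13^1 mod 257 = 13
  Delta = 6 * 13 mod 257 = 78

Answer: 78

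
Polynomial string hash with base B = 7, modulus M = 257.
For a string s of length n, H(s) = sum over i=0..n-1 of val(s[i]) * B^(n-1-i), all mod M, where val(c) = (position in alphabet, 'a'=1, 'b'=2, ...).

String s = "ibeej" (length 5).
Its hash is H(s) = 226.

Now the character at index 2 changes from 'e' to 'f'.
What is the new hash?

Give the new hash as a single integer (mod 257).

Answer: 18

Derivation:
val('e') = 5, val('f') = 6
Position k = 2, exponent = n-1-k = 2
B^2 mod M = 7^2 mod 257 = 49
Delta = (6 - 5) * 49 mod 257 = 49
New hash = (226 + 49) mod 257 = 18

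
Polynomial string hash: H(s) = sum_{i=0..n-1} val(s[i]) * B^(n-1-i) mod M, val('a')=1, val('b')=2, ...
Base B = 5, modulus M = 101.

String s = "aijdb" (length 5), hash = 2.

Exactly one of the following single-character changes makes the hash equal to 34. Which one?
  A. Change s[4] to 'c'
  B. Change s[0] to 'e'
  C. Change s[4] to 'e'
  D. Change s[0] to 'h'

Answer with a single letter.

Option A: s[4]='b'->'c', delta=(3-2)*5^0 mod 101 = 1, hash=2+1 mod 101 = 3
Option B: s[0]='a'->'e', delta=(5-1)*5^4 mod 101 = 76, hash=2+76 mod 101 = 78
Option C: s[4]='b'->'e', delta=(5-2)*5^0 mod 101 = 3, hash=2+3 mod 101 = 5
Option D: s[0]='a'->'h', delta=(8-1)*5^4 mod 101 = 32, hash=2+32 mod 101 = 34 <-- target

Answer: D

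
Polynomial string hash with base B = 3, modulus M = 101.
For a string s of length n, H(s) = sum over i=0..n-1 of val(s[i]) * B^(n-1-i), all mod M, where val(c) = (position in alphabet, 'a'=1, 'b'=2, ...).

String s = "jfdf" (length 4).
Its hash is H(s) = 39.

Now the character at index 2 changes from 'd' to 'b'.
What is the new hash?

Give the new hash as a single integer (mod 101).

Answer: 33

Derivation:
val('d') = 4, val('b') = 2
Position k = 2, exponent = n-1-k = 1
B^1 mod M = 3^1 mod 101 = 3
Delta = (2 - 4) * 3 mod 101 = 95
New hash = (39 + 95) mod 101 = 33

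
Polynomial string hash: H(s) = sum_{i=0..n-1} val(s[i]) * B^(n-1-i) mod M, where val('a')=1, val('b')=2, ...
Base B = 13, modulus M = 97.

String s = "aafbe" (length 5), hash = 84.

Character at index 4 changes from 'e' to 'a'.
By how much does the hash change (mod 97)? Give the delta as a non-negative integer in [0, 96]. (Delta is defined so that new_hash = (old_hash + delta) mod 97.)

Answer: 93

Derivation:
Delta formula: (val(new) - val(old)) * B^(n-1-k) mod M
  val('a') - val('e') = 1 - 5 = -4
  B^(n-1-k) = 13^0 mod 97 = 1
  Delta = -4 * 1 mod 97 = 93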